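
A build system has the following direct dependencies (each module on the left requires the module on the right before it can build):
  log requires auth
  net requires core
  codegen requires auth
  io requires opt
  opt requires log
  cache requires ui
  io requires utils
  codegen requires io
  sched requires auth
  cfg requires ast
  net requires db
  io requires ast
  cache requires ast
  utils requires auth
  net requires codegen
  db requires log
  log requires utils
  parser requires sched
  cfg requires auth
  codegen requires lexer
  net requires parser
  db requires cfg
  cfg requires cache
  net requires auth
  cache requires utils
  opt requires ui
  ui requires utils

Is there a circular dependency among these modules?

No

DFS with white/gray/black marking, starting from auth:
auth gray
auth black
parser gray
  sched gray
    sched→auth: auth black — skip
  sched black
parser black
utils gray
  utils→auth: auth black — skip
utils black
cache gray
  cache→utils: utils black — skip
  ui gray
    ui→utils: utils black — skip
  ui black
  ast gray
  ast black
cache black
log gray
  log→utils: utils black — skip
  log→auth: auth black — skip
log black
opt gray
  opt→log: log black — skip
  opt→ui: ui black — skip
opt black
lexer gray
lexer black
core gray
core black
cfg gray
  cfg→ast: ast black — skip
  cfg→auth: auth black — skip
  cfg→cache: cache black — skip
cfg black
codegen gray
  codegen→auth: auth black — skip
  codegen→lexer: lexer black — skip
  io gray
    io→opt: opt black — skip
    io→ast: ast black — skip
    io→utils: utils black — skip
  io black
codegen black
net gray
  db gray
    db→log: log black — skip
    db→cfg: cfg black — skip
  db black
  net→core: core black — skip
  net→codegen: codegen black — skip
  net→auth: auth black — skip
  net→parser: parser black — skip
net black
Every edge goes to a white or black vertex — no back edge, so the graph is acyclic.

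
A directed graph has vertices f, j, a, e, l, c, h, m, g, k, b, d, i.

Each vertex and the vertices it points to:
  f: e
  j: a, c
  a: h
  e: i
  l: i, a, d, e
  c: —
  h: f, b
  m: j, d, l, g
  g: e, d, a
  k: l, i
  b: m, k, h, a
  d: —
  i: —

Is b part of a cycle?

Yes

b is on a cycle iff b can reach itself via ≥1 edge.
b → h → b — yes.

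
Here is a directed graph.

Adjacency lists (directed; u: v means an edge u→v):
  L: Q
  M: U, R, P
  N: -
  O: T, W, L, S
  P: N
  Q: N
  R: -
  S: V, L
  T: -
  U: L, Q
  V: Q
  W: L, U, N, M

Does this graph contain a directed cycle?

No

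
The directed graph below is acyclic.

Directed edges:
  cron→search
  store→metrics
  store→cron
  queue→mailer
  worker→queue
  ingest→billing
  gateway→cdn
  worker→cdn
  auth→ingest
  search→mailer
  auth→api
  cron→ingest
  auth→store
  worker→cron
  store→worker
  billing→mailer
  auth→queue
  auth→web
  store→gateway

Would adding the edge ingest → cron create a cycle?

Yes

Adding ingest→cron creates a cycle iff cron can already reach ingest.
Path from cron: cron → ingest.
So cron → … → ingest → cron is a cycle.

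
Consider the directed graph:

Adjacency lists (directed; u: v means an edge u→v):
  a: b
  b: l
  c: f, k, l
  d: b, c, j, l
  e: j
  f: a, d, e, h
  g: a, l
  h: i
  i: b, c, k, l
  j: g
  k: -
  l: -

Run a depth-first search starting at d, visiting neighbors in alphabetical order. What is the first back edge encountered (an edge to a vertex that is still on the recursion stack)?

f->d

DFS from d (visiting neighbors in alphabetical order); mark gray on enter, black on exit:
d gray
  b gray
    l gray
    l black
  b black
  c gray
    f gray
      a gray
        a→b: b black — skip
      a black
      f→d: d is gray → back edge
First back edge: f → d.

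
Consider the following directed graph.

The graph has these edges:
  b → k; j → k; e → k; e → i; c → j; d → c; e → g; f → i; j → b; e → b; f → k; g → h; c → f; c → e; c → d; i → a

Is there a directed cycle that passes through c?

Yes

c is on a cycle iff c can reach itself via ≥1 edge.
c → d → c — yes.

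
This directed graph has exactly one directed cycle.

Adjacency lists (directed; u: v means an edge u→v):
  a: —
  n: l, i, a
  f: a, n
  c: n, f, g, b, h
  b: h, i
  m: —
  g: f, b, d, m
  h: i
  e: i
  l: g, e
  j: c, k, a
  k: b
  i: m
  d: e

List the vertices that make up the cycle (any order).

f, g, l, n

DFS with gray/black marking from g:
g gray
  f gray
    a gray
    a black
    n gray
      l gray
        l→g: g is gray → back edge
Back edge closes the cycle g → f → n → l → g; its vertices are {f, g, l, n}.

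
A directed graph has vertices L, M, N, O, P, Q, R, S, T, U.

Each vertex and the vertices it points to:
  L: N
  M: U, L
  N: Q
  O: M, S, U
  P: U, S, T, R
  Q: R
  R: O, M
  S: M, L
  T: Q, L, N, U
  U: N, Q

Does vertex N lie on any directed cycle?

Yes

N is on a cycle iff N can reach itself via ≥1 edge.
N → Q → R → O → U → N — yes.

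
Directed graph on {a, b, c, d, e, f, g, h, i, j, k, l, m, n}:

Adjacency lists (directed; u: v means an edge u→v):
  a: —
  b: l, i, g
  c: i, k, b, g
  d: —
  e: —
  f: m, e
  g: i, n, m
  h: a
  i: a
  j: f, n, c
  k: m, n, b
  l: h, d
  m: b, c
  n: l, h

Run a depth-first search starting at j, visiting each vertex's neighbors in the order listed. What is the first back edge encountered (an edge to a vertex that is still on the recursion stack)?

g->m

DFS from j (visiting each vertex's neighbors in the order listed); mark gray on enter, black on exit:
j gray
  f gray
    m gray
      b gray
        l gray
          h gray
            a gray
            a black
          h black
          d gray
          d black
        l black
        i gray
          i→a: a black — skip
        i black
        g gray
          g→i: i black — skip
          n gray
            n→l: l black — skip
            n→h: h black — skip
          n black
          g→m: m is gray → back edge
First back edge: g → m.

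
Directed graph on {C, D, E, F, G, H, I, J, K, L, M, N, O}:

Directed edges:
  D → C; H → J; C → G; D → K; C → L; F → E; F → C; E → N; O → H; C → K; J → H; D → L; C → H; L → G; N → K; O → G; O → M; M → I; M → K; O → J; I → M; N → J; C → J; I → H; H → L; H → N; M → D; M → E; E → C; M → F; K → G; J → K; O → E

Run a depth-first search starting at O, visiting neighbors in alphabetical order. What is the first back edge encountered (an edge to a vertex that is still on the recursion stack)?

J→H

DFS from O (visiting neighbors in alphabetical order); mark gray on enter, black on exit:
O gray
  E gray
    C gray
      G gray
      G black
      H gray
        J gray
          J→H: H is gray → back edge
First back edge: J → H.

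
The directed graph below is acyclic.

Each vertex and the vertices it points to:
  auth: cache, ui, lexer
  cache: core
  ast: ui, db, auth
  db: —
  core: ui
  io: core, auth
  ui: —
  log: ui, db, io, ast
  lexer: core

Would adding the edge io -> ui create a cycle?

No

Adding io→ui creates a cycle iff ui can already reach io.
Explore from ui: no path reaches io. The graph stays acyclic.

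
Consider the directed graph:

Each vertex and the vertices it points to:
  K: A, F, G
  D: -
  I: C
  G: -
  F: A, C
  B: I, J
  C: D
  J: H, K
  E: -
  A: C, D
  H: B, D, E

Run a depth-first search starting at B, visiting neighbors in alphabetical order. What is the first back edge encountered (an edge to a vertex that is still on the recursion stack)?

H→B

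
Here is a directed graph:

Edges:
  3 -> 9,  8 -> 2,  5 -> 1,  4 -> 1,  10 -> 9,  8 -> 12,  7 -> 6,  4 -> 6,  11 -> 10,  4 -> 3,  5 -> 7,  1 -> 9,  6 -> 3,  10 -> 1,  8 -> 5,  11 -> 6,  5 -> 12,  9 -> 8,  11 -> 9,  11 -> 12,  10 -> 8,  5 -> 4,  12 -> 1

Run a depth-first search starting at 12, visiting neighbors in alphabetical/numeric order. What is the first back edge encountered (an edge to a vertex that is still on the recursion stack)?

DFS from 12 (visiting neighbors in alphabetical/numeric order); mark gray on enter, black on exit:
12 gray
  1 gray
    9 gray
      8 gray
        2 gray
        2 black
        5 gray
          5→1: 1 is gray → back edge
First back edge: 5 → 1.

5→1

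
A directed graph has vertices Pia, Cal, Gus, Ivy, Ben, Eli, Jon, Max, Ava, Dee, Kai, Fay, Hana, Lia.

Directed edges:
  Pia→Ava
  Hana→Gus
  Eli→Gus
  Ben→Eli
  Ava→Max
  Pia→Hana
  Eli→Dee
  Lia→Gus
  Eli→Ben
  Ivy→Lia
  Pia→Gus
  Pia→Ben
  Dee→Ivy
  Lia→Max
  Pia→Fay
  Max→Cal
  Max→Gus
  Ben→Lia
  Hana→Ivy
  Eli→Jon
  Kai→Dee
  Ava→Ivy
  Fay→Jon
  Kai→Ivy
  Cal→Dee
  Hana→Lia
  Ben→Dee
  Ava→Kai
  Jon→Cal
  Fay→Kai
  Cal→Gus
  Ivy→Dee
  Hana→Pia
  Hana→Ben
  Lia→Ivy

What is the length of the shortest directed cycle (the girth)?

2

For each vertex v, BFS finds the shortest path from v back to v.
The shortest such closed walk is Pia → Hana → Pia, length 2.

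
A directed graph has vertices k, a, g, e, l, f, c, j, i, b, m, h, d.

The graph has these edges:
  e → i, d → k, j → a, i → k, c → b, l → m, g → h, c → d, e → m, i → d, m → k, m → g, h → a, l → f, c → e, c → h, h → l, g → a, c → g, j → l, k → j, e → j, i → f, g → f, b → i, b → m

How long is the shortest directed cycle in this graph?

4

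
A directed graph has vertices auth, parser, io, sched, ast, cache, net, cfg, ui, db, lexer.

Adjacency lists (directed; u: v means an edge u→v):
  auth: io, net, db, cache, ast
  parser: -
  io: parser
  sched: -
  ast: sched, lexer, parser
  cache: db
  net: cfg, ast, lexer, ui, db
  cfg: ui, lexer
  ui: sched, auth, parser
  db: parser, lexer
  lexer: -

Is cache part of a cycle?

cache lies on a cycle iff there is a path from cache back to itself.
Exploring from cache, it never reaches itself; equivalently, its strongly connected component is a singleton.

No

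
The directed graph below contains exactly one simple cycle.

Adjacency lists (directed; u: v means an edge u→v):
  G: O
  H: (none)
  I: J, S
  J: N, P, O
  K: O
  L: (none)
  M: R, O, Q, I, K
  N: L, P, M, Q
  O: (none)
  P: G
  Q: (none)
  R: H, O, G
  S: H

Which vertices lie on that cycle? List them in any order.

I, J, M, N

DFS with gray/black marking from J:
J gray
  N gray
    L gray
    L black
    P gray
      G gray
        O gray
        O black
      G black
    P black
    M gray
      R gray
        H gray
        H black
        R→O: O black — skip
        R→G: G black — skip
      R black
      M→O: O black — skip
      Q gray
      Q black
      I gray
        I→J: J is gray → back edge
Back edge closes the cycle J → N → M → I → J; its vertices are {I, J, M, N}.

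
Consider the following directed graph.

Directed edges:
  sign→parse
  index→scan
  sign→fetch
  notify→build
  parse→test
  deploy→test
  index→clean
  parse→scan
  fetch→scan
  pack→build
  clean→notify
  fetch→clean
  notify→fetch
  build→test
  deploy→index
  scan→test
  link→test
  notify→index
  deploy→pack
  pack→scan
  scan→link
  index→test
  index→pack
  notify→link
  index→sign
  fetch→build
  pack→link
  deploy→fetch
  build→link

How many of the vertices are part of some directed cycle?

5

A vertex is on a directed cycle iff it belongs to a strongly connected component of size ≥ 2 (or has a self-loop).
The vertices on cycles are {sign, clean, fetch, index, notify} — 5 in total.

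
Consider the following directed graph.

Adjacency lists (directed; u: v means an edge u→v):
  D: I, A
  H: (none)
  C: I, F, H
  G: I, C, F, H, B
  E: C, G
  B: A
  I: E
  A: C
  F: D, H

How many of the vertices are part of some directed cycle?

A vertex is on a directed cycle iff it belongs to a strongly connected component of size ≥ 2 (or has a self-loop).
The vertices on cycles are {A, B, C, D, E, F, G, I} — 8 in total.

8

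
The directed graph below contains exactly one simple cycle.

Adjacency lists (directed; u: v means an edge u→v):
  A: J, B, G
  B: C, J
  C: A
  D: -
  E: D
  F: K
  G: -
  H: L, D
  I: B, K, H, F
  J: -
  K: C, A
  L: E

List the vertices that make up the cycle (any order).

A, B, C

DFS with gray/black marking from A:
A gray
  J gray
  J black
  B gray
    C gray
      C→A: A is gray → back edge
Back edge closes the cycle A → B → C → A; its vertices are {A, B, C}.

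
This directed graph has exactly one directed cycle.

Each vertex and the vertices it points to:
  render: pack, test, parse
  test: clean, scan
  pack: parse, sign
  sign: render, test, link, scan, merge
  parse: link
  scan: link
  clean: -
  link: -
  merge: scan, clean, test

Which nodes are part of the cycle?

pack, sign, render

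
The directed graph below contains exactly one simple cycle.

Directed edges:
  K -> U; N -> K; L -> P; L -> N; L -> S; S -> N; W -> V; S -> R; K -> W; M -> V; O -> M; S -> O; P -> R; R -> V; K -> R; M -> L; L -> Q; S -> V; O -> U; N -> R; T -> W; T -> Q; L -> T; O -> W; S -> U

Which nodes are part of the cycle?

L, M, O, S

DFS with gray/black marking from L:
L gray
  S gray
    U gray
    U black
    N gray
      R gray
        V gray
        V black
      R black
      K gray
        W gray
          W→V: V black — skip
        W black
        K→U: U black — skip
        K→R: R black — skip
      K black
    N black
    S→R: R black — skip
    O gray
      O→W: W black — skip
      M gray
        M→V: V black — skip
        M→L: L is gray → back edge
Back edge closes the cycle L → S → O → M → L; its vertices are {L, M, O, S}.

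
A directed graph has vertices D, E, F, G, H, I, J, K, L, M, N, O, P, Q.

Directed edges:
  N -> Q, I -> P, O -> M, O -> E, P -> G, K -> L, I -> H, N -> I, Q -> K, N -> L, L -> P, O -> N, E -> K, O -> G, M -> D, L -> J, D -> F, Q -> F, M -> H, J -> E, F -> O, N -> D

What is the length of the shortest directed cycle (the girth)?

4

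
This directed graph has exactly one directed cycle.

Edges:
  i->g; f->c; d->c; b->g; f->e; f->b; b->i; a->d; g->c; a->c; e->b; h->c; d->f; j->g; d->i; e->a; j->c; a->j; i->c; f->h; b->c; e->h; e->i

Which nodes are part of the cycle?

a, d, e, f

DFS with gray/black marking from d:
d gray
  c gray
  c black
  i gray
    g gray
      g→c: c black — skip
    g black
    i→c: c black — skip
  i black
  f gray
    b gray
      b→g: g black — skip
      b→i: i black — skip
      b→c: c black — skip
    b black
    e gray
      a gray
        j gray
          j→c: c black — skip
          j→g: g black — skip
        j black
        a→c: c black — skip
        a→d: d is gray → back edge
Back edge closes the cycle d → f → e → a → d; its vertices are {a, d, e, f}.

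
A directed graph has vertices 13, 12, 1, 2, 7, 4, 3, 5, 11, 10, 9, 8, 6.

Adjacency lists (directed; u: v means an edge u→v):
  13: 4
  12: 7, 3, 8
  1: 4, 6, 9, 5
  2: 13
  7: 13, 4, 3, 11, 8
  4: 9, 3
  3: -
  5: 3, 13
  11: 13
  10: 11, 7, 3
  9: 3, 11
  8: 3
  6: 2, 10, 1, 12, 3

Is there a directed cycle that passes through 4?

Yes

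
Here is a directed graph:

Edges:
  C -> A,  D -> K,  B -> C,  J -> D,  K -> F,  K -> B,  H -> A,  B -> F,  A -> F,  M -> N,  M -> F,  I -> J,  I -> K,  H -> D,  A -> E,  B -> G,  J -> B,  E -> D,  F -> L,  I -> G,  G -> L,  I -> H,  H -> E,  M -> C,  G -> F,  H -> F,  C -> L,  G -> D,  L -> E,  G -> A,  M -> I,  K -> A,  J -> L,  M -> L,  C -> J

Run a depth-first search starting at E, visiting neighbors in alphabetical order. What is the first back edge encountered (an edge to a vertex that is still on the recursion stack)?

DFS from E (visiting neighbors in alphabetical order); mark gray on enter, black on exit:
E gray
  D gray
    K gray
      A gray
        A→E: E is gray → back edge
First back edge: A → E.

A->E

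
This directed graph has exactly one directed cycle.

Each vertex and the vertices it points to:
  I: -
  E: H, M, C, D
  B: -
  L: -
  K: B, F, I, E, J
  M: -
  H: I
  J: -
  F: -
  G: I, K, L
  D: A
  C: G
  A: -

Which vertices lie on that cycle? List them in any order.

DFS with gray/black marking from G:
G gray
  I gray
  I black
  K gray
    B gray
    B black
    F gray
    F black
    K→I: I black — skip
    E gray
      H gray
        H→I: I black — skip
      H black
      M gray
      M black
      C gray
        C→G: G is gray → back edge
Back edge closes the cycle G → K → E → C → G; its vertices are {C, E, G, K}.

C, E, G, K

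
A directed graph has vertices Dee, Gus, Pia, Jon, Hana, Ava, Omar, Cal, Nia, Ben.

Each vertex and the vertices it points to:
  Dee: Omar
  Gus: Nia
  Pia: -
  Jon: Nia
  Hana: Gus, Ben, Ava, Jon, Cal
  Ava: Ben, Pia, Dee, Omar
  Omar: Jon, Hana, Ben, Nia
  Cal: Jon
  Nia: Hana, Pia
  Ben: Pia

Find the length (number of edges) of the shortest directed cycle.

3

For each vertex v, BFS finds the shortest path from v back to v.
The shortest such closed walk is Hana → Jon → Nia → Hana, length 3.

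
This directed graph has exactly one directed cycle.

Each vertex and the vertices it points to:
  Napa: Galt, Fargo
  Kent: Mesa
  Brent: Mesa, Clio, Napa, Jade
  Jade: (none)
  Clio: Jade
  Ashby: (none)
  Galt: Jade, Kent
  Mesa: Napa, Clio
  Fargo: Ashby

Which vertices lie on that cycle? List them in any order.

Galt, Kent, Mesa, Napa

DFS with gray/black marking from Napa:
Napa gray
  Galt gray
    Jade gray
    Jade black
    Kent gray
      Mesa gray
        Mesa→Napa: Napa is gray → back edge
Back edge closes the cycle Napa → Galt → Kent → Mesa → Napa; its vertices are {Galt, Kent, Mesa, Napa}.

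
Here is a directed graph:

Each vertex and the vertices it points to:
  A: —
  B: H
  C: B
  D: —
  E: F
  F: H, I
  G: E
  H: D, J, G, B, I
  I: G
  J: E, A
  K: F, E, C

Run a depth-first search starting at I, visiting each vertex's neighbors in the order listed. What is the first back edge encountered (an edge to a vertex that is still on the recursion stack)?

DFS from I (visiting each vertex's neighbors in the order listed); mark gray on enter, black on exit:
I gray
  G gray
    E gray
      F gray
        H gray
          D gray
          D black
          J gray
            J→E: E is gray → back edge
First back edge: J → E.

J→E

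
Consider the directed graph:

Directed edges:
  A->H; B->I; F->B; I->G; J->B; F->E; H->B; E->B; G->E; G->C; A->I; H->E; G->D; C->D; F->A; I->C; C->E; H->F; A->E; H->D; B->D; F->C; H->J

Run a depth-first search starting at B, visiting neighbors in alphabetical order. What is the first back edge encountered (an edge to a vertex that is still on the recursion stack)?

E→B

DFS from B (visiting neighbors in alphabetical order); mark gray on enter, black on exit:
B gray
  D gray
  D black
  I gray
    C gray
      C→D: D black — skip
      E gray
        E→B: B is gray → back edge
First back edge: E → B.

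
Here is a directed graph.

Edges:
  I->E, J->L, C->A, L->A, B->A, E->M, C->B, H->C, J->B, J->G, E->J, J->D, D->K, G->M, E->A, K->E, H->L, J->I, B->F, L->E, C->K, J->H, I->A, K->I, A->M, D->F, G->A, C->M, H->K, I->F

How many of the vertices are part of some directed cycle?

A vertex is on a directed cycle iff it belongs to a strongly connected component of size ≥ 2 (or has a self-loop).
The vertices on cycles are {C, D, E, H, I, J, K, L} — 8 in total.

8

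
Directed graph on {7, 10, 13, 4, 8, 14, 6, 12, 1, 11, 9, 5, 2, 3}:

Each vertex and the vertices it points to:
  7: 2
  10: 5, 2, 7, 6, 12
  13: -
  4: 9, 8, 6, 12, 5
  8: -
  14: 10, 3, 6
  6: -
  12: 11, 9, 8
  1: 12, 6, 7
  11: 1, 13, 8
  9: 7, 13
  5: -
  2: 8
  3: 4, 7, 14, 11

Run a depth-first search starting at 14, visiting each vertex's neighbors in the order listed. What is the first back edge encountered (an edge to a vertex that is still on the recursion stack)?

1->12

DFS from 14 (visiting each vertex's neighbors in the order listed); mark gray on enter, black on exit:
14 gray
  10 gray
    5 gray
    5 black
    2 gray
      8 gray
      8 black
    2 black
    7 gray
      7→2: 2 black — skip
    7 black
    6 gray
    6 black
    12 gray
      11 gray
        1 gray
          1→12: 12 is gray → back edge
First back edge: 1 → 12.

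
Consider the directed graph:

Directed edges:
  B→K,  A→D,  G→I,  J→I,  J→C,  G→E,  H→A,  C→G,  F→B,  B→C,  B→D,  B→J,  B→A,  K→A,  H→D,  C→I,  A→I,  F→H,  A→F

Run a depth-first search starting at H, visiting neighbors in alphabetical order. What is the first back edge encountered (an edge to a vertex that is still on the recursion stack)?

DFS from H (visiting neighbors in alphabetical order); mark gray on enter, black on exit:
H gray
  A gray
    D gray
    D black
    F gray
      B gray
        B→A: A is gray → back edge
First back edge: B → A.

B→A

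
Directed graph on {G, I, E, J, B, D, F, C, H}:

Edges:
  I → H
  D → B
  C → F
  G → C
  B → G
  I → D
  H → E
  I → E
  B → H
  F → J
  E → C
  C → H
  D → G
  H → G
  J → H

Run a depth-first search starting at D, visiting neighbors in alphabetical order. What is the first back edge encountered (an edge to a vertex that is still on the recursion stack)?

E→C

DFS from D (visiting neighbors in alphabetical order); mark gray on enter, black on exit:
D gray
  B gray
    G gray
      C gray
        F gray
          J gray
            H gray
              E gray
                E→C: C is gray → back edge
First back edge: E → C.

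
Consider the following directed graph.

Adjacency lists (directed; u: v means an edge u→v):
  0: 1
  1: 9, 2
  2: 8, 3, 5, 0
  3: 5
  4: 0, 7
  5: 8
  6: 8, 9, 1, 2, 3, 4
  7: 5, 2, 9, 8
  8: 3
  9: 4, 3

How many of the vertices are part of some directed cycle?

9

A vertex is on a directed cycle iff it belongs to a strongly connected component of size ≥ 2 (or has a self-loop).
The vertices on cycles are {0, 1, 2, 3, 4, 5, 7, 8, 9} — 9 in total.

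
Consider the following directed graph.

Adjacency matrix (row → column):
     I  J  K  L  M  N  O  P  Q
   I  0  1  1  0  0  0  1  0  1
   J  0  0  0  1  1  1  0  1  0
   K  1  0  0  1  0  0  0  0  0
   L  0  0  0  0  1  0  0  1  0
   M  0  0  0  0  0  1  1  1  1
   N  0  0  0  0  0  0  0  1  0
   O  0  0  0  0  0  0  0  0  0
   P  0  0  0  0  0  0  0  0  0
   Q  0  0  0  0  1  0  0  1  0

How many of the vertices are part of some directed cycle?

A vertex is on a directed cycle iff it belongs to a strongly connected component of size ≥ 2 (or has a self-loop).
The vertices on cycles are {I, K, M, Q} — 4 in total.

4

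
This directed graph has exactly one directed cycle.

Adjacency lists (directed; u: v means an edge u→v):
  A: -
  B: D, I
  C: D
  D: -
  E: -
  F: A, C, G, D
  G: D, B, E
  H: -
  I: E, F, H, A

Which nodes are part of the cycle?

DFS with gray/black marking from B:
B gray
  D gray
  D black
  I gray
    E gray
    E black
    F gray
      A gray
      A black
      C gray
        C→D: D black — skip
      C black
      G gray
        G→D: D black — skip
        G→B: B is gray → back edge
Back edge closes the cycle B → I → F → G → B; its vertices are {B, F, G, I}.

B, F, G, I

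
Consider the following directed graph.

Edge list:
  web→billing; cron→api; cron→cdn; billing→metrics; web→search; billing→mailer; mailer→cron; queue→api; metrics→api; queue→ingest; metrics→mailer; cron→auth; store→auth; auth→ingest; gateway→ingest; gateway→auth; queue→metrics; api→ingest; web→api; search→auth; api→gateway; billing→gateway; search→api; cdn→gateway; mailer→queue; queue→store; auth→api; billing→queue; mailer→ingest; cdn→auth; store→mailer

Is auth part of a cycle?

Yes

auth is on a cycle iff auth can reach itself via ≥1 edge.
auth → api → gateway → auth — yes.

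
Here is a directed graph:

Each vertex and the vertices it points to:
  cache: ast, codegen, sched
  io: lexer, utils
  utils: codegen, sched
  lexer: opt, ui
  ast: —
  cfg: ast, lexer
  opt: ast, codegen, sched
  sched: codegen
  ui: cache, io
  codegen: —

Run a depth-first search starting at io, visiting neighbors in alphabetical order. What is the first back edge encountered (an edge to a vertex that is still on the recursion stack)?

ui→io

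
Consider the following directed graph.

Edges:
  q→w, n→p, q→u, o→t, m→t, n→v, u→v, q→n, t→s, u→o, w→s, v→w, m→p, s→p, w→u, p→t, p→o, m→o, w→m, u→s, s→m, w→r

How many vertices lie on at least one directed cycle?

8

A vertex is on a directed cycle iff it belongs to a strongly connected component of size ≥ 2 (or has a self-loop).
The vertices on cycles are {m, o, p, s, t, u, v, w} — 8 in total.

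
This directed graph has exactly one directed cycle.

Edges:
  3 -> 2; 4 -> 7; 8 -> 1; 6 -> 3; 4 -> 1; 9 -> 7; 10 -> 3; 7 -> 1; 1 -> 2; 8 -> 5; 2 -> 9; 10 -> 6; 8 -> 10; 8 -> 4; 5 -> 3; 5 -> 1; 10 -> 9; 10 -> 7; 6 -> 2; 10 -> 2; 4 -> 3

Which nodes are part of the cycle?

DFS with gray/black marking from 7:
7 gray
  1 gray
    2 gray
      9 gray
        9→7: 7 is gray → back edge
Back edge closes the cycle 7 → 1 → 2 → 9 → 7; its vertices are {1, 2, 7, 9}.

1, 2, 7, 9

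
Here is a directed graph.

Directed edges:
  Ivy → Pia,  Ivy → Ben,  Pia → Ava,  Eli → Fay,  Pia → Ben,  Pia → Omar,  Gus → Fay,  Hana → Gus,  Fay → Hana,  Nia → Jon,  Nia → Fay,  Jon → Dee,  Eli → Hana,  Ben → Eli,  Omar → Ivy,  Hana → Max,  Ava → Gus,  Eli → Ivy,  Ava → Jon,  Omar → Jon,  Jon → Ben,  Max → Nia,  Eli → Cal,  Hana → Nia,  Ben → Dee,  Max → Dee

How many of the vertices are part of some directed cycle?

12

A vertex is on a directed cycle iff it belongs to a strongly connected component of size ≥ 2 (or has a self-loop).
The vertices on cycles are {Ava, Ben, Eli, Fay, Gus, Ivy, Jon, Max, Nia, Pia, Hana, Omar} — 12 in total.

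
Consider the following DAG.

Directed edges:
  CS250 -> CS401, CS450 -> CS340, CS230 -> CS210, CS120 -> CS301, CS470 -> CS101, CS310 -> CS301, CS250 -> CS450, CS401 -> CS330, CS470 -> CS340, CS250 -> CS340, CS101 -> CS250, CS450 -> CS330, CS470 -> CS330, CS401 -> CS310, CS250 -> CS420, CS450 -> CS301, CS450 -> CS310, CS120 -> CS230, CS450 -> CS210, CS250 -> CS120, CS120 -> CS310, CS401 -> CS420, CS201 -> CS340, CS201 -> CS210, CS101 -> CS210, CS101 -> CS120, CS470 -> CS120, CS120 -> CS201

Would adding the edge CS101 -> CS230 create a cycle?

Adding CS101→CS230 creates a cycle iff CS230 can already reach CS101.
Explore from CS230: no path reaches CS101. The graph stays acyclic.

No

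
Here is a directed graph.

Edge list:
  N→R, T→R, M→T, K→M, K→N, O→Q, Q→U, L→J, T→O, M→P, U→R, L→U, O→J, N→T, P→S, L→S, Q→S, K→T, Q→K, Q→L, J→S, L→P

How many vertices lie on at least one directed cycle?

6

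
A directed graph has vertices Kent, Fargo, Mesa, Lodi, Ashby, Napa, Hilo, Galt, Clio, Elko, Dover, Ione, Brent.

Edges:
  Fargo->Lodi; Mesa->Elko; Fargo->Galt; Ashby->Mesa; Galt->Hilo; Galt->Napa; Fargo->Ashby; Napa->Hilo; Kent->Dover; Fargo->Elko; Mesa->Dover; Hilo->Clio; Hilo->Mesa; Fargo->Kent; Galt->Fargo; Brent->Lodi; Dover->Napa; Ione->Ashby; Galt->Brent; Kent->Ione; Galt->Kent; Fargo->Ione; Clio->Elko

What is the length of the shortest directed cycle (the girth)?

2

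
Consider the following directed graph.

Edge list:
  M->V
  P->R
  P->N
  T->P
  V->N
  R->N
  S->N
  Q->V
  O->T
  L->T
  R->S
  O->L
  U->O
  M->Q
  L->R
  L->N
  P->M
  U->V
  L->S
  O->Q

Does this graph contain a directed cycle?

No

DFS with white/gray/black marking, starting from M:
M gray
  Q gray
    V gray
      N gray
      N black
    V black
  Q black
  M→V: V black — skip
M black
L gray
  L→N: N black — skip
  S gray
    S→N: N black — skip
  S black
  R gray
    R→S: S black — skip
    R→N: N black — skip
  R black
  T gray
    P gray
      P→R: R black — skip
      P→M: M black — skip
      P→N: N black — skip
    P black
  T black
L black
O gray
  O→L: L black — skip
  O→Q: Q black — skip
  O→T: T black — skip
O black
U gray
  U→O: O black — skip
  U→V: V black — skip
U black
Every edge goes to a white or black vertex — no back edge, so the graph is acyclic.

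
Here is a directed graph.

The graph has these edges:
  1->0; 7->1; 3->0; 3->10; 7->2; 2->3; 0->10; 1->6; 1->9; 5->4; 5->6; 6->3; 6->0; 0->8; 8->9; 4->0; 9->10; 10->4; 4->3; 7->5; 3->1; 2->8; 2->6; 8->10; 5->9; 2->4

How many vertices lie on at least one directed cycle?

8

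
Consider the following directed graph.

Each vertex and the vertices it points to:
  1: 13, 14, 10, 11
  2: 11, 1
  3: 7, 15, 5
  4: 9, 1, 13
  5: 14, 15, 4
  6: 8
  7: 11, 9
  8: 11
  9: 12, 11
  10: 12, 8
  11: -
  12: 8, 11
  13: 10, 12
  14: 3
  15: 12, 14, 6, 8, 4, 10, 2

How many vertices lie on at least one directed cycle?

A vertex is on a directed cycle iff it belongs to a strongly connected component of size ≥ 2 (or has a self-loop).
The vertices on cycles are {1, 2, 3, 4, 5, 14, 15} — 7 in total.

7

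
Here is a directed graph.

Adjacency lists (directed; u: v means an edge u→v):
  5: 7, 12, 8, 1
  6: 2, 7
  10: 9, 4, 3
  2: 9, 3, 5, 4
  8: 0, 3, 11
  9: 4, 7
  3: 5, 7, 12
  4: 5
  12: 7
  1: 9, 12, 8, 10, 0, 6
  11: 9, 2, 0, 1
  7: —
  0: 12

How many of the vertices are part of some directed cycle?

10

A vertex is on a directed cycle iff it belongs to a strongly connected component of size ≥ 2 (or has a self-loop).
The vertices on cycles are {1, 2, 3, 4, 5, 6, 8, 9, 10, 11} — 10 in total.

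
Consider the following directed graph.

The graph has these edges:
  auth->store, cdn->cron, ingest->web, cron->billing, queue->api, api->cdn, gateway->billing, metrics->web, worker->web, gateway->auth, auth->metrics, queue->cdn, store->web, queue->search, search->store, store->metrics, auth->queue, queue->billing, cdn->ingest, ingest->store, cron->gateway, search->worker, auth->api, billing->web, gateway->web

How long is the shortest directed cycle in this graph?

5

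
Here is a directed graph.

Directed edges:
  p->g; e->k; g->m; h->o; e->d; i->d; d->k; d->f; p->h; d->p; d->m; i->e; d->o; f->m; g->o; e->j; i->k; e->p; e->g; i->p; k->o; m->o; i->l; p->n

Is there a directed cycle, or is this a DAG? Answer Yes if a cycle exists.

No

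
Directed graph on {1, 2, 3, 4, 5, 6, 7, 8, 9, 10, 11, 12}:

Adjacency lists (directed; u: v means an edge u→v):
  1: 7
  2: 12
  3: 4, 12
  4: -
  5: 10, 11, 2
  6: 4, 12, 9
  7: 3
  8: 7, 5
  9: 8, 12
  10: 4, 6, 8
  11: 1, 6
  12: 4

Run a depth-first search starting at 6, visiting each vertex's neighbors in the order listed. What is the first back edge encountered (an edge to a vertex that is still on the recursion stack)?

10→6

DFS from 6 (visiting each vertex's neighbors in the order listed); mark gray on enter, black on exit:
6 gray
  4 gray
  4 black
  12 gray
    12→4: 4 black — skip
  12 black
  9 gray
    8 gray
      7 gray
        3 gray
          3→4: 4 black — skip
          3→12: 12 black — skip
        3 black
      7 black
      5 gray
        10 gray
          10→4: 4 black — skip
          10→6: 6 is gray → back edge
First back edge: 10 → 6.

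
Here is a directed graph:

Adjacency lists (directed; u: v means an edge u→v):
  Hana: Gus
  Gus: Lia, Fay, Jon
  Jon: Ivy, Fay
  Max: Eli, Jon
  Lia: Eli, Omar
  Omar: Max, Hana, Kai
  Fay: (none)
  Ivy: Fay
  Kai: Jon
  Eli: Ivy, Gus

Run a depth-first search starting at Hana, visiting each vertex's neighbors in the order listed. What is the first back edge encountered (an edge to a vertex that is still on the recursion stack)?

DFS from Hana (visiting each vertex's neighbors in the order listed); mark gray on enter, black on exit:
Hana gray
  Gus gray
    Lia gray
      Eli gray
        Ivy gray
          Fay gray
          Fay black
        Ivy black
        Eli→Gus: Gus is gray → back edge
First back edge: Eli → Gus.

Eli->Gus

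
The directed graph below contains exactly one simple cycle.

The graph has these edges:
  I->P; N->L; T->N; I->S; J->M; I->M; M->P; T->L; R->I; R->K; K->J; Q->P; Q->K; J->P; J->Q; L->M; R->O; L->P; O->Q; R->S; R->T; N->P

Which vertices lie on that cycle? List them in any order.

J, K, Q

DFS with gray/black marking from K:
K gray
  J gray
    M gray
      P gray
      P black
    M black
    J→P: P black — skip
    Q gray
      Q→P: P black — skip
      Q→K: K is gray → back edge
Back edge closes the cycle K → J → Q → K; its vertices are {J, K, Q}.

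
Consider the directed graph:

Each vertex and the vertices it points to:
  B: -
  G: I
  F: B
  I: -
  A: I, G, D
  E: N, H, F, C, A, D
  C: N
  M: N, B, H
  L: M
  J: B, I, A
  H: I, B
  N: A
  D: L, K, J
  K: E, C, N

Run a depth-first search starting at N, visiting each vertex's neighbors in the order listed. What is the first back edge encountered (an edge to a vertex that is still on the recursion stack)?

DFS from N (visiting each vertex's neighbors in the order listed); mark gray on enter, black on exit:
N gray
  A gray
    I gray
    I black
    G gray
      G→I: I black — skip
    G black
    D gray
      L gray
        M gray
          M→N: N is gray → back edge
First back edge: M → N.

M->N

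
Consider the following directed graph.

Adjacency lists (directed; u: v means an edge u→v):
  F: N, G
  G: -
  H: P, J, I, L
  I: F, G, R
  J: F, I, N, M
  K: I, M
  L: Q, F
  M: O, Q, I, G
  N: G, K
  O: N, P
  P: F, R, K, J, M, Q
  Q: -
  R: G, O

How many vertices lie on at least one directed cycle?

A vertex is on a directed cycle iff it belongs to a strongly connected component of size ≥ 2 (or has a self-loop).
The vertices on cycles are {F, I, J, K, M, N, O, P, R} — 9 in total.

9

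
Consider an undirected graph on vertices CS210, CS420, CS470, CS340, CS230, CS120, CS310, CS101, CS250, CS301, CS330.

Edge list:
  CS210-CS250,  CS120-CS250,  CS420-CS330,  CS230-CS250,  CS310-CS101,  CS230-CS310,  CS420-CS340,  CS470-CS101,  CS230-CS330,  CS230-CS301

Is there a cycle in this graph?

DFS, tracking each vertex's parent; an edge to a visited non-parent vertex closes a cycle.
Start from CS301:
visit CS301 (parent –)
  visit CS230 (parent CS301)
    visit CS330 (parent CS230)
      visit CS420 (parent CS330)
        visit CS340 (parent CS420)
          CS340–CS420: parent, skip
        CS420–CS330: parent, skip
      CS330–CS230: parent, skip
    CS230–CS301: parent, skip
    visit CS310 (parent CS230)
      CS310–CS230: parent, skip
      visit CS101 (parent CS310)
        CS101–CS310: parent, skip
        visit CS470 (parent CS101)
          CS470–CS101: parent, skip
    visit CS250 (parent CS230)
      visit CS210 (parent CS250)
        CS210–CS250: parent, skip
      visit CS120 (parent CS250)
        CS120–CS250: parent, skip
      CS250–CS230: parent, skip
No non-parent visited neighbor found — the graph is a forest.

No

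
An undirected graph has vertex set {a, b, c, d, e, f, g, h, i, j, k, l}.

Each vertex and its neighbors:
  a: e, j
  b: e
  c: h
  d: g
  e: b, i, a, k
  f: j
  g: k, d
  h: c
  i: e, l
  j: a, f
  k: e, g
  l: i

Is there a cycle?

No

DFS, tracking each vertex's parent; an edge to a visited non-parent vertex closes a cycle.
Start from b:
visit b (parent –)
  visit e (parent b)
    e–b: parent, skip
    visit i (parent e)
      i–e: parent, skip
      visit l (parent i)
        l–i: parent, skip
    visit a (parent e)
      a–e: parent, skip
      visit j (parent a)
        j–a: parent, skip
        visit f (parent j)
          f–j: parent, skip
    visit k (parent e)
      k–e: parent, skip
      visit g (parent k)
        g–k: parent, skip
        visit d (parent g)
          d–g: parent, skip
visit c (parent –)
  visit h (parent c)
    h–c: parent, skip
No non-parent visited neighbor found — the graph is a forest.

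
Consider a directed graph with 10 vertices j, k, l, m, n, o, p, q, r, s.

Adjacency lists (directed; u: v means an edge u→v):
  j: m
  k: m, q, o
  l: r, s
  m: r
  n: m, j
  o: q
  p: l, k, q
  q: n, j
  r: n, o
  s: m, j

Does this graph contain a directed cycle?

Yes

DFS with white/gray/black marking, starting from q:
q gray
  n gray
    m gray
      r gray
        r→n: n is gray → back edge
Back edge found, so a cycle exists: n → m → r → n.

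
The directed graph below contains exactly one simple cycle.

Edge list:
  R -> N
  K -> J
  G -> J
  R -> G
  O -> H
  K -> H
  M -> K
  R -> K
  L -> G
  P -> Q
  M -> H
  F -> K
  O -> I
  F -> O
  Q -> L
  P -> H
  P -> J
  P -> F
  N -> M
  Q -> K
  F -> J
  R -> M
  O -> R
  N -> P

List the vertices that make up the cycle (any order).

DFS with gray/black marking from P:
P gray
  Q gray
    L gray
      G gray
        J gray
        J black
      G black
    L black
    K gray
      H gray
      H black
      K→J: J black — skip
    K black
  Q black
  F gray
    F→J: J black — skip
    O gray
      I gray
      I black
      R gray
        M gray
          M→H: H black — skip
          M→K: K black — skip
        M black
        R→G: G black — skip
        R→K: K black — skip
        N gray
          N→M: M black — skip
          N→P: P is gray → back edge
Back edge closes the cycle P → F → O → R → N → P; its vertices are {F, N, O, P, R}.

F, N, O, P, R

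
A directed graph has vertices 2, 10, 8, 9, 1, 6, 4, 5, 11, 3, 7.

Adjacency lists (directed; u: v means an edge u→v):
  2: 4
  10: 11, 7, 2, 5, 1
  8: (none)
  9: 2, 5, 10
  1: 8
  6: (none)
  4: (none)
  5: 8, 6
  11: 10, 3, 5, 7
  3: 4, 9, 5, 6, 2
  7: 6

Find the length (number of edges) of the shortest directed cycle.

2

For each vertex v, BFS finds the shortest path from v back to v.
The shortest such closed walk is 10 → 11 → 10, length 2.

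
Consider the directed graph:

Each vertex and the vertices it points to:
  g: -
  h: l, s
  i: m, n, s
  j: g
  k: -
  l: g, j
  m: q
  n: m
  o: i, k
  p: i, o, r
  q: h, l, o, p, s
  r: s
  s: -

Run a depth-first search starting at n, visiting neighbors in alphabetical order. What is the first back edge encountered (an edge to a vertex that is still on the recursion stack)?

i→m

DFS from n (visiting neighbors in alphabetical order); mark gray on enter, black on exit:
n gray
  m gray
    q gray
      h gray
        l gray
          g gray
          g black
          j gray
            j→g: g black — skip
          j black
        l black
        s gray
        s black
      h black
      q→l: l black — skip
      o gray
        i gray
          i→m: m is gray → back edge
First back edge: i → m.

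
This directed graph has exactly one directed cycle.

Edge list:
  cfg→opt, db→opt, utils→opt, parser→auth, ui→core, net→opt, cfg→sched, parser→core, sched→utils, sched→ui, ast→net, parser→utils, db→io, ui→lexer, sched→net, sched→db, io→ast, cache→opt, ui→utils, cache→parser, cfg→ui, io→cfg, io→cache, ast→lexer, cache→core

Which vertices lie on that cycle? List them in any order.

DFS with gray/black marking from io:
io gray
  cache gray
    parser gray
      auth gray
      auth black
      core gray
      core black
      utils gray
        opt gray
        opt black
      utils black
    parser black
    cache→opt: opt black — skip
    cache→core: core black — skip
  cache black
  cfg gray
    cfg→opt: opt black — skip
    ui gray
      lexer gray
      lexer black
      ui→core: core black — skip
      ui→utils: utils black — skip
    ui black
    sched gray
      sched→utils: utils black — skip
      net gray
        net→opt: opt black — skip
      net black
      db gray
        db→opt: opt black — skip
        db→io: io is gray → back edge
Back edge closes the cycle io → cfg → sched → db → io; its vertices are {db, io, cfg, sched}.

db, io, cfg, sched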